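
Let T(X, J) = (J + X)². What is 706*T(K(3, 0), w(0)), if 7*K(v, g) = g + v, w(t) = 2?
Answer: 204034/49 ≈ 4164.0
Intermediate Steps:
K(v, g) = g/7 + v/7 (K(v, g) = (g + v)/7 = g/7 + v/7)
706*T(K(3, 0), w(0)) = 706*(2 + ((⅐)*0 + (⅐)*3))² = 706*(2 + (0 + 3/7))² = 706*(2 + 3/7)² = 706*(17/7)² = 706*(289/49) = 204034/49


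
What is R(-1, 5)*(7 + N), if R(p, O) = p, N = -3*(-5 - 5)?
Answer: -37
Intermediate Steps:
N = 30 (N = -3*(-10) = 30)
R(-1, 5)*(7 + N) = -(7 + 30) = -1*37 = -37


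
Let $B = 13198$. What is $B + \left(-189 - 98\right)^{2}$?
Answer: $95567$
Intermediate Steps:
$B + \left(-189 - 98\right)^{2} = 13198 + \left(-189 - 98\right)^{2} = 13198 + \left(-287\right)^{2} = 13198 + 82369 = 95567$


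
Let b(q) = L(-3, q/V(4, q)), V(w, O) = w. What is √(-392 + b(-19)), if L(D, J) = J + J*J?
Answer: I*√5987/4 ≈ 19.344*I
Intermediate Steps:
L(D, J) = J + J²
b(q) = q*(1 + q/4)/4 (b(q) = (q/4)*(1 + q/4) = q*(1 + q/4)/4)
√(-392 + b(-19)) = √(-392 + (1/16)*(-19)*(4 - 19)) = √(-392 + (1/16)*(-19)*(-15)) = √(-392 + 285/16) = √(-5987/16) = I*√5987/4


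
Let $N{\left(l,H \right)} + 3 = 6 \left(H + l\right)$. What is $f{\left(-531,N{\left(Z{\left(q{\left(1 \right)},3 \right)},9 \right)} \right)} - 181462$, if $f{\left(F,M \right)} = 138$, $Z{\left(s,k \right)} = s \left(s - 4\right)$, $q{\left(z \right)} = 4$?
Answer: $-181324$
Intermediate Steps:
$Z{\left(s,k \right)} = s \left(-4 + s\right)$
$N{\left(l,H \right)} = -3 + 6 H + 6 l$ ($N{\left(l,H \right)} = -3 + 6 \left(H + l\right) = -3 + \left(6 H + 6 l\right) = -3 + 6 H + 6 l$)
$f{\left(-531,N{\left(Z{\left(q{\left(1 \right)},3 \right)},9 \right)} \right)} - 181462 = 138 - 181462 = -181324$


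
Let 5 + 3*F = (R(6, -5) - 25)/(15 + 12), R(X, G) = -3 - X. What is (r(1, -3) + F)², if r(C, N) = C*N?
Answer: 169744/6561 ≈ 25.872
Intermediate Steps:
F = -169/81 (F = -5/3 + (((-3 - 1*6) - 25)/(15 + 12))/3 = -5/3 + (((-3 - 6) - 25)/27)/3 = -5/3 + ((-9 - 25)*(1/27))/3 = -5/3 + (-34*1/27)/3 = -5/3 + (⅓)*(-34/27) = -5/3 - 34/81 = -169/81 ≈ -2.0864)
(r(1, -3) + F)² = (1*(-3) - 169/81)² = (-3 - 169/81)² = (-412/81)² = 169744/6561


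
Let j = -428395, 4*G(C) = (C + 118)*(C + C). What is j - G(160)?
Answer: -450635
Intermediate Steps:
G(C) = C*(118 + C)/2 (G(C) = ((C + 118)*(C + C))/4 = ((118 + C)*(2*C))/4 = (2*C*(118 + C))/4 = C*(118 + C)/2)
j - G(160) = -428395 - 160*(118 + 160)/2 = -428395 - 160*278/2 = -428395 - 1*22240 = -428395 - 22240 = -450635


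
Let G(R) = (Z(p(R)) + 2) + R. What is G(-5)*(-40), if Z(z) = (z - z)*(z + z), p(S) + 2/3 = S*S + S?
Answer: 120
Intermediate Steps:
p(S) = -2/3 + S + S**2 (p(S) = -2/3 + (S*S + S) = -2/3 + (S**2 + S) = -2/3 + (S + S**2) = -2/3 + S + S**2)
Z(z) = 0 (Z(z) = 0*(2*z) = 0)
G(R) = 2 + R (G(R) = (0 + 2) + R = 2 + R)
G(-5)*(-40) = (2 - 5)*(-40) = -3*(-40) = 120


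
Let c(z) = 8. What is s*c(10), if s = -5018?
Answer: -40144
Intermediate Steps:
s*c(10) = -5018*8 = -40144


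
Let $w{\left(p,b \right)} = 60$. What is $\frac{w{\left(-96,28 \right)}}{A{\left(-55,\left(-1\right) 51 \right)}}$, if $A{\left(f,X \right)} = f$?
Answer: $- \frac{12}{11} \approx -1.0909$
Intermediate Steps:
$\frac{w{\left(-96,28 \right)}}{A{\left(-55,\left(-1\right) 51 \right)}} = \frac{60}{-55} = 60 \left(- \frac{1}{55}\right) = - \frac{12}{11}$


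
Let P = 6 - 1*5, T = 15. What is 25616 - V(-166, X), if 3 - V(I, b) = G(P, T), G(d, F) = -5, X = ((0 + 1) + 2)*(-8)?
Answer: 25608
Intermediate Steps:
X = -24 (X = (1 + 2)*(-8) = 3*(-8) = -24)
P = 1 (P = 6 - 5 = 1)
V(I, b) = 8 (V(I, b) = 3 - 1*(-5) = 3 + 5 = 8)
25616 - V(-166, X) = 25616 - 1*8 = 25616 - 8 = 25608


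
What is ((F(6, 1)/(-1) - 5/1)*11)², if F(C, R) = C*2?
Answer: 34969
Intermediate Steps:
F(C, R) = 2*C
((F(6, 1)/(-1) - 5/1)*11)² = (((2*6)/(-1) - 5/1)*11)² = ((12*(-1) - 5*1)*11)² = ((-12 - 5)*11)² = (-17*11)² = (-187)² = 34969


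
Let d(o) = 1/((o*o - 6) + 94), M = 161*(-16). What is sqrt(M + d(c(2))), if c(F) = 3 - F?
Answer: I*sqrt(20404407)/89 ≈ 50.754*I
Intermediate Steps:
M = -2576
d(o) = 1/(88 + o**2) (d(o) = 1/((o**2 - 6) + 94) = 1/((-6 + o**2) + 94) = 1/(88 + o**2))
sqrt(M + d(c(2))) = sqrt(-2576 + 1/(88 + (3 - 1*2)**2)) = sqrt(-2576 + 1/(88 + (3 - 2)**2)) = sqrt(-2576 + 1/(88 + 1**2)) = sqrt(-2576 + 1/(88 + 1)) = sqrt(-2576 + 1/89) = sqrt(-229263/89) = I*sqrt(20404407)/89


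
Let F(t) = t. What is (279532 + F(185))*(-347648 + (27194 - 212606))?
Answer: -149105944020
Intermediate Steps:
(279532 + F(185))*(-347648 + (27194 - 212606)) = (279532 + 185)*(-347648 + (27194 - 212606)) = 279717*(-347648 - 185412) = 279717*(-533060) = -149105944020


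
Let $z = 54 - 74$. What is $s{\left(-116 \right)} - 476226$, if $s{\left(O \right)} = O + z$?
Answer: $-476362$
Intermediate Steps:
$z = -20$ ($z = 54 - 74 = -20$)
$s{\left(O \right)} = -20 + O$ ($s{\left(O \right)} = O - 20 = -20 + O$)
$s{\left(-116 \right)} - 476226 = \left(-20 - 116\right) - 476226 = -136 - 476226 = -476362$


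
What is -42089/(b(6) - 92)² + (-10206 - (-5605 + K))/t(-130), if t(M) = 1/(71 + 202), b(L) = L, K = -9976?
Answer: 10852663411/7396 ≈ 1.4674e+6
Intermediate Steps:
t(M) = 1/273
-42089/(b(6) - 92)² + (-10206 - (-5605 + K))/t(-130) = -42089/(6 - 92)² + (-10206 - (-5605 - 9976))/(1/273) = -42089/((-86)²) + (-10206 - 1*(-15581))*273 = -42089/7396 + (-10206 + 15581)*273 = -42089*1/7396 + 5375*273 = -42089/7396 + 1467375 = 10852663411/7396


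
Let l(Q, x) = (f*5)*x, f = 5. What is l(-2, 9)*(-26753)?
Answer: -6019425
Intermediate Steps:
l(Q, x) = 25*x (l(Q, x) = (5*5)*x = 25*x)
l(-2, 9)*(-26753) = (25*9)*(-26753) = 225*(-26753) = -6019425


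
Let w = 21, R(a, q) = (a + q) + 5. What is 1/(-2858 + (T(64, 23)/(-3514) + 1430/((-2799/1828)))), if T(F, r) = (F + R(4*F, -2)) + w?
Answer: -4917843/18648545002 ≈ -0.00026371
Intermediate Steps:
R(a, q) = 5 + a + q
T(F, r) = 24 + 5*F (T(F, r) = (F + (5 + 4*F - 2)) + 21 = (F + (3 + 4*F)) + 21 = (3 + 5*F) + 21 = 24 + 5*F)
1/(-2858 + (T(64, 23)/(-3514) + 1430/((-2799/1828)))) = 1/(-2858 + ((24 + 5*64)/(-3514) + 1430/((-2799/1828)))) = 1/(-2858 + ((24 + 320)*(-1/3514) + 1430/((-2799*1/1828)))) = 1/(-2858 + (344*(-1/3514) + 1430/(-2799/1828))) = 1/(-2858 + (-172/1757 + 1430*(-1828/2799))) = 1/(-2858 + (-172/1757 - 2614040/2799)) = 1/(-2858 - 4593349708/4917843) = 1/(-18648545002/4917843) = -4917843/18648545002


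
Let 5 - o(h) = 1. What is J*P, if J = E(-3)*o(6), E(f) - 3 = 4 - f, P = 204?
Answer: 8160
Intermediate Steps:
E(f) = 7 - f (E(f) = 3 + (4 - f) = 7 - f)
o(h) = 4 (o(h) = 5 - 1*1 = 5 - 1 = 4)
J = 40 (J = (7 - 1*(-3))*4 = (7 + 3)*4 = 10*4 = 40)
J*P = 40*204 = 8160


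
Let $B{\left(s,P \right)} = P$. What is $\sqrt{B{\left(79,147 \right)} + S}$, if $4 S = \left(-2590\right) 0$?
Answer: $7 \sqrt{3} \approx 12.124$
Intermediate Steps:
$S = 0$ ($S = \frac{\left(-2590\right) 0}{4} = \frac{1}{4} \cdot 0 = 0$)
$\sqrt{B{\left(79,147 \right)} + S} = \sqrt{147 + 0} = \sqrt{147} = 7 \sqrt{3}$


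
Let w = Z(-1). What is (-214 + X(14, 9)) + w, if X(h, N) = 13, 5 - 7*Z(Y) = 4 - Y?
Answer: -201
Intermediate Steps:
Z(Y) = 1/7 + Y/7 (Z(Y) = 5/7 - (4 - Y)/7 = 5/7 + (-4/7 + Y/7) = 1/7 + Y/7)
w = 0 (w = 1/7 + (1/7)*(-1) = 1/7 - 1/7 = 0)
(-214 + X(14, 9)) + w = (-214 + 13) + 0 = -201 + 0 = -201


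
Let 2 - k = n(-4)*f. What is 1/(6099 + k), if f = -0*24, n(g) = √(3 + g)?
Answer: 1/6101 ≈ 0.00016391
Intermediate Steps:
f = 0 (f = -1*0 = 0)
k = 2 (k = 2 - √(3 - 4)*0 = 2 - √(-1)*0 = 2 - I*0 = 2 - 1*0 = 2 + 0 = 2)
1/(6099 + k) = 1/(6099 + 2) = 1/6101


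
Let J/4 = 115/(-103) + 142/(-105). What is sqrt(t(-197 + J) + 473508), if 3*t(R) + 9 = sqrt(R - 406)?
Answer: sqrt(55383145358625 + 3605*I*sqrt(71684512935))/10815 ≈ 688.12 + 0.0059962*I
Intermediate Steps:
J = -106804/10815 (J = 4*(115/(-103) + 142/(-105)) = 4*(115*(-1/103) + 142*(-1/105)) = 4*(-115/103 - 142/105) = 4*(-26701/10815) = -106804/10815 ≈ -9.8755)
t(R) = -3 + sqrt(-406 + R)/3 (t(R) = -3 + sqrt(R - 406)/3 = -3 + sqrt(-406 + R)/3)
sqrt(t(-197 + J) + 473508) = sqrt((-3 + sqrt(-406 + (-197 - 106804/10815))/3) + 473508) = sqrt((-3 + sqrt(-406 - 2237359/10815)/3) + 473508) = sqrt((-3 + sqrt(-6628249/10815)/3) + 473508) = sqrt((-3 + (I*sqrt(71684512935)/10815)/3) + 473508) = sqrt((-3 + I*sqrt(71684512935)/32445) + 473508) = sqrt(473505 + I*sqrt(71684512935)/32445)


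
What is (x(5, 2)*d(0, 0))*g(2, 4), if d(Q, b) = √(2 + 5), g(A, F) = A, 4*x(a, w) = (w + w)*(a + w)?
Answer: 14*√7 ≈ 37.041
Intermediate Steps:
x(a, w) = w*(a + w)/2 (x(a, w) = ((w + w)*(a + w))/4 = ((2*w)*(a + w))/4 = (2*w*(a + w))/4 = w*(a + w)/2)
d(Q, b) = √7
(x(5, 2)*d(0, 0))*g(2, 4) = (((½)*2*(5 + 2))*√7)*2 = (((½)*2*7)*√7)*2 = (7*√7)*2 = 14*√7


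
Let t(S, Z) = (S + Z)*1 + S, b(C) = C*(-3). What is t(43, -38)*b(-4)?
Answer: 576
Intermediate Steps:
b(C) = -3*C
t(S, Z) = Z + 2*S (t(S, Z) = (S + Z) + S = Z + 2*S)
t(43, -38)*b(-4) = (-38 + 2*43)*(-3*(-4)) = (-38 + 86)*12 = 48*12 = 576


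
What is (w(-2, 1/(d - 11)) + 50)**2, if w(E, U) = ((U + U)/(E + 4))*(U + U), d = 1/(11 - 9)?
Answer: 486555364/194481 ≈ 2501.8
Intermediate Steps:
d = 1/2 ≈ 0.50000
w(E, U) = 4*U**2/(4 + E) (w(E, U) = ((2*U)/(4 + E))*(2*U) = (2*U/(4 + E))*(2*U) = 4*U**2/(4 + E))
(w(-2, 1/(d - 11)) + 50)**2 = (4*(1/(1/2 - 11))**2/(4 - 2) + 50)**2 = (4*(1/(-21/2))**2/2 + 50)**2 = (4*(-2/21)**2*(1/2) + 50)**2 = (4*(4/441)*(1/2) + 50)**2 = (8/441 + 50)**2 = (22058/441)**2 = 486555364/194481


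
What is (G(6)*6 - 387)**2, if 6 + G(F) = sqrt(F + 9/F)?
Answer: 179199 - 2538*sqrt(30) ≈ 1.6530e+5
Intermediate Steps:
G(F) = -6 + sqrt(F + 9/F)
(G(6)*6 - 387)**2 = ((-6 + sqrt(6 + 9/6))*6 - 387)**2 = ((-6 + sqrt(6 + 9*(1/6)))*6 - 387)**2 = ((-6 + sqrt(6 + 3/2))*6 - 387)**2 = ((-6 + sqrt(15/2))*6 - 387)**2 = ((-6 + sqrt(30)/2)*6 - 387)**2 = ((-36 + 3*sqrt(30)) - 387)**2 = (-423 + 3*sqrt(30))**2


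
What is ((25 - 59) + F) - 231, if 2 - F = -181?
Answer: -82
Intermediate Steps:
F = 183 (F = 2 - 1*(-181) = 2 + 181 = 183)
((25 - 59) + F) - 231 = ((25 - 59) + 183) - 231 = (-34 + 183) - 231 = 149 - 231 = -82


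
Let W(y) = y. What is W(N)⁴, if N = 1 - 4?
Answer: 81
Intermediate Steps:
N = -3
W(N)⁴ = (-3)⁴ = 81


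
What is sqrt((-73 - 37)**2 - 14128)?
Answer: 26*I*sqrt(3) ≈ 45.033*I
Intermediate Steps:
sqrt((-73 - 37)**2 - 14128) = sqrt((-110)**2 - 14128) = sqrt(12100 - 14128) = sqrt(-2028) = 26*I*sqrt(3)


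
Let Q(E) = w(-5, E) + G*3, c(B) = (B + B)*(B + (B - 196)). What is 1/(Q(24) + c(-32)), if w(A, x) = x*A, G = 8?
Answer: 1/16544 ≈ 6.0445e-5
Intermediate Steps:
c(B) = 2*B*(-196 + 2*B) (c(B) = (2*B)*(B + (-196 + B)) = (2*B)*(-196 + 2*B) = 2*B*(-196 + 2*B))
w(A, x) = A*x
Q(E) = 24 - 5*E (Q(E) = -5*E + 8*3 = -5*E + 24 = 24 - 5*E)
1/(Q(24) + c(-32)) = 1/((24 - 5*24) + 4*(-32)*(-98 - 32)) = 1/((24 - 120) + 4*(-32)*(-130)) = 1/(-96 + 16640) = 1/16544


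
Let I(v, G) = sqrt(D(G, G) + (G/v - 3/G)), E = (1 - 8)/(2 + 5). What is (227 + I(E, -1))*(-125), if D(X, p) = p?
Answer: -28375 - 125*sqrt(3) ≈ -28592.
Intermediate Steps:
E = -1 (E = -7/7 = -7*1/7 = -1)
I(v, G) = sqrt(G - 3/G + G/v) (I(v, G) = sqrt(G + (G/v - 3/G)) = sqrt(G + (-3/G + G/v)) = sqrt(G - 3/G + G/v))
(227 + I(E, -1))*(-125) = (227 + sqrt(-1 - 3/(-1) - 1/(-1)))*(-125) = (227 + sqrt(-1 - 3*(-1) - 1*(-1)))*(-125) = (227 + sqrt(-1 + 3 + 1))*(-125) = (227 + sqrt(3))*(-125) = -28375 - 125*sqrt(3)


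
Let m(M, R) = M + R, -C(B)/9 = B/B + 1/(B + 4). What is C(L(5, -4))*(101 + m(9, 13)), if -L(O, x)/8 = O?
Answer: -4305/4 ≈ -1076.3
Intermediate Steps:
L(O, x) = -8*O
C(B) = -9 - 9/(4 + B) (C(B) = -9*(B/B + 1/(B + 4)) = -9*(1 + 1/(4 + B)) = -9 - 9/(4 + B))
C(L(5, -4))*(101 + m(9, 13)) = (9*(-5 - (-8)*5)/(4 - 8*5))*(101 + (9 + 13)) = (9*(-5 - 1*(-40))/(4 - 40))*(101 + 22) = (9*(-5 + 40)/(-36))*123 = (9*(-1/36)*35)*123 = -35/4*123 = -4305/4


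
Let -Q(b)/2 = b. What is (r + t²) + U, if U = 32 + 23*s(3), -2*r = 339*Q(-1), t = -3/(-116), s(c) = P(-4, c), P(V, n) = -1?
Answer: -4440471/13456 ≈ -330.00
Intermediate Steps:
Q(b) = -2*b
s(c) = -1
t = 3/116 (t = -3*(-1/116) = 3/116 ≈ 0.025862)
r = -339 (r = -339*(-2*(-1))/2 = -339*2/2 = -½*678 = -339)
U = 9 (U = 32 + 23*(-1) = 32 - 23 = 9)
(r + t²) + U = (-339 + (3/116)²) + 9 = (-339 + 9/13456) + 9 = -4561575/13456 + 9 = -4440471/13456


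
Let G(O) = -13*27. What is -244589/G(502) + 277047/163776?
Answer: 13385017187/19161792 ≈ 698.53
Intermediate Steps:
G(O) = -351
-244589/G(502) + 277047/163776 = -244589/(-351) + 277047/163776 = -244589*(-1/351) + 277047*(1/163776) = 244589/351 + 92349/54592 = 13385017187/19161792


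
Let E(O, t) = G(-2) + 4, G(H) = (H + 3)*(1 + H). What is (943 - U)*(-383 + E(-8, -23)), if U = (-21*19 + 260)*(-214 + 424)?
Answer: -11450540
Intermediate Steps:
G(H) = (1 + H)*(3 + H) (G(H) = (3 + H)*(1 + H) = (1 + H)*(3 + H))
E(O, t) = 3 (E(O, t) = (3 + (-2)² + 4*(-2)) + 4 = (3 + 4 - 8) + 4 = -1 + 4 = 3)
U = -29190 (U = (-399 + 260)*210 = -139*210 = -29190)
(943 - U)*(-383 + E(-8, -23)) = (943 - 1*(-29190))*(-383 + 3) = (943 + 29190)*(-380) = 30133*(-380) = -11450540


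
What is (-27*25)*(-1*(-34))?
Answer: -22950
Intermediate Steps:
(-27*25)*(-1*(-34)) = -675*34 = -22950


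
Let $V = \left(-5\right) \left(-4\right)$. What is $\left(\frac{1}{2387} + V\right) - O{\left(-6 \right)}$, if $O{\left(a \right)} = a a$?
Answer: $- \frac{38191}{2387} \approx -16.0$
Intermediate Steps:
$V = 20$
$O{\left(a \right)} = a^{2}$
$\left(\frac{1}{2387} + V\right) - O{\left(-6 \right)} = \left(\frac{1}{2387} + 20\right) - \left(-6\right)^{2} = \left(\frac{1}{2387} + 20\right) - 36 = \frac{47741}{2387} - 36 = - \frac{38191}{2387}$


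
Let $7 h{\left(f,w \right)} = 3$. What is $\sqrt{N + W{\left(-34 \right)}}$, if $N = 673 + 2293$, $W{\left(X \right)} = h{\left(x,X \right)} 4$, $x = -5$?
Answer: $\frac{\sqrt{145418}}{7} \approx 54.477$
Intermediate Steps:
$h{\left(f,w \right)} = \frac{3}{7}$ ($h{\left(f,w \right)} = \frac{1}{7} \cdot 3 = \frac{3}{7}$)
$W{\left(X \right)} = \frac{12}{7}$ ($W{\left(X \right)} = \frac{3}{7} \cdot 4 = \frac{12}{7}$)
$N = 2966$
$\sqrt{N + W{\left(-34 \right)}} = \sqrt{2966 + \frac{12}{7}} = \sqrt{\frac{20774}{7}} = \frac{\sqrt{145418}}{7}$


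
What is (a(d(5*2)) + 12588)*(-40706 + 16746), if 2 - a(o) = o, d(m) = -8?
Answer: -301848080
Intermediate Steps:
a(o) = 2 - o
(a(d(5*2)) + 12588)*(-40706 + 16746) = ((2 - 1*(-8)) + 12588)*(-40706 + 16746) = ((2 + 8) + 12588)*(-23960) = (10 + 12588)*(-23960) = 12598*(-23960) = -301848080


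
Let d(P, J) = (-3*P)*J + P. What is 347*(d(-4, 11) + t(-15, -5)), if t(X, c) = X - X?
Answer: 44416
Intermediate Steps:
t(X, c) = 0
d(P, J) = P - 3*J*P (d(P, J) = -3*J*P + P = P - 3*J*P)
347*(d(-4, 11) + t(-15, -5)) = 347*(-4*(1 - 3*11) + 0) = 347*(-4*(1 - 33) + 0) = 347*(-4*(-32) + 0) = 347*(128 + 0) = 347*128 = 44416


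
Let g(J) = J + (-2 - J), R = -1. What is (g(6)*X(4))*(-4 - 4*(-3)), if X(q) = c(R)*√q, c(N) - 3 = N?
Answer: -64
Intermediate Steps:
c(N) = 3 + N
g(J) = -2
X(q) = 2*√q (X(q) = (3 - 1)*√q = 2*√q)
(g(6)*X(4))*(-4 - 4*(-3)) = (-4*√4)*(-4 - 4*(-3)) = (-4*2)*(-4 + 12) = -2*4*8 = -8*8 = -64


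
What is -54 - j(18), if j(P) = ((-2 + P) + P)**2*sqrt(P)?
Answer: -54 - 3468*sqrt(2) ≈ -4958.5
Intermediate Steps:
j(P) = sqrt(P)*(-2 + 2*P)**2 (j(P) = (-2 + 2*P)**2*sqrt(P) = sqrt(P)*(-2 + 2*P)**2)
-54 - j(18) = -54 - 4*sqrt(18)*(-1 + 18)**2 = -54 - 4*3*sqrt(2)*17**2 = -54 - 4*3*sqrt(2)*289 = -54 - 3468*sqrt(2)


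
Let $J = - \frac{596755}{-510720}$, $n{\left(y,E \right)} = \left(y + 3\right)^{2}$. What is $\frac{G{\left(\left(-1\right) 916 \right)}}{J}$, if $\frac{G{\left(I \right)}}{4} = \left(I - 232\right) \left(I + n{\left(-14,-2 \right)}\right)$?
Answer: $\frac{9094901760}{2911} \approx 3.1243 \cdot 10^{6}$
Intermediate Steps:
$n{\left(y,E \right)} = \left(3 + y\right)^{2}$
$G{\left(I \right)} = 4 \left(-232 + I\right) \left(121 + I\right)$ ($G{\left(I \right)} = 4 \left(I - 232\right) \left(I + \left(3 - 14\right)^{2}\right) = 4 \left(-232 + I\right) \left(I + \left(-11\right)^{2}\right) = 4 \left(-232 + I\right) \left(I + 121\right) = 4 \left(-232 + I\right) \left(121 + I\right)$)
$J = \frac{119351}{102144}$ ($J = \left(-596755\right) \left(- \frac{1}{510720}\right) = \frac{119351}{102144} \approx 1.1685$)
$\frac{G{\left(\left(-1\right) 916 \right)}}{J} = \frac{-112288 - 444 \left(\left(-1\right) 916\right) + 4 \left(\left(-1\right) 916\right)^{2}}{\frac{119351}{102144}} = \left(-112288 - -406704 + 4 \left(-916\right)^{2}\right) \frac{102144}{119351} = \left(-112288 + 406704 + 4 \cdot 839056\right) \frac{102144}{119351} = \left(-112288 + 406704 + 3356224\right) \frac{102144}{119351} = 3650640 \cdot \frac{102144}{119351} = \frac{9094901760}{2911}$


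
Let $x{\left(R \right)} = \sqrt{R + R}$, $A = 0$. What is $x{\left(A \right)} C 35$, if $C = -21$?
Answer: $0$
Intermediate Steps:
$x{\left(R \right)} = \sqrt{2} \sqrt{R}$ ($x{\left(R \right)} = \sqrt{2 R} = \sqrt{2} \sqrt{R}$)
$x{\left(A \right)} C 35 = \sqrt{2} \sqrt{0} \left(-21\right) 35 = \sqrt{2} \cdot 0 \left(-21\right) 35 = 0 \left(-21\right) 35 = 0 \cdot 35 = 0$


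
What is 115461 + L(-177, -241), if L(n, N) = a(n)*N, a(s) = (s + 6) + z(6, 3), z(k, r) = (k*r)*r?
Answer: 143658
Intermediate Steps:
z(k, r) = k*r**2
a(s) = 60 + s (a(s) = (s + 6) + 6*3**2 = (6 + s) + 6*9 = (6 + s) + 54 = 60 + s)
L(n, N) = N*(60 + n) (L(n, N) = (60 + n)*N = N*(60 + n))
115461 + L(-177, -241) = 115461 - 241*(60 - 177) = 115461 - 241*(-117) = 115461 + 28197 = 143658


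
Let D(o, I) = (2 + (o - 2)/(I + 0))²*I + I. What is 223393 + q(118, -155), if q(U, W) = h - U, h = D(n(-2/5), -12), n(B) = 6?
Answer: 669689/3 ≈ 2.2323e+5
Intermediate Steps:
D(o, I) = I + I*(2 + (-2 + o)/I)² (D(o, I) = (2 + (-2 + o)/I)²*I + I = I*(2 + (-2 + o)/I)² + I = I + I*(2 + (-2 + o)/I)²)
h = -136/3 (h = -12 + (-2 + 6 + 2*(-12))²/(-12) = -12 - (-2 + 6 - 24)²/12 = -12 - 1/12*(-20)² = -12 - 1/12*400 = -12 - 100/3 = -136/3 ≈ -45.333)
q(U, W) = -136/3 - U
223393 + q(118, -155) = 223393 + (-136/3 - 1*118) = 223393 + (-136/3 - 118) = 223393 - 490/3 = 669689/3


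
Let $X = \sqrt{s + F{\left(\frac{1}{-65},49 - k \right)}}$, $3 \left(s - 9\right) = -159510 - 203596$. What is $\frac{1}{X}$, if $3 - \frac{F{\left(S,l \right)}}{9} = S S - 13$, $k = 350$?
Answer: $- \frac{65 i \sqrt{4596550806}}{1532183602} \approx - 0.0028762 i$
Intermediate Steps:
$s = - \frac{363079}{3}$ ($s = 9 + \frac{-159510 - 203596}{3} = 9 + \frac{1}{3} \left(-363106\right) = 9 - \frac{363106}{3} = - \frac{363079}{3} \approx -1.2103 \cdot 10^{5}$)
$F{\left(S,l \right)} = 144 - 9 S^{2}$ ($F{\left(S,l \right)} = 27 - 9 \left(S S - 13\right) = 27 - 9 \left(S^{2} - 13\right) = 27 - 9 \left(-13 + S^{2}\right) = 27 - \left(-117 + 9 S^{2}\right) = 144 - 9 S^{2}$)
$X = \frac{i \sqrt{4596550806}}{195}$ ($X = \sqrt{- \frac{363079}{3} + \left(144 - 9 \left(\frac{1}{-65}\right)^{2}\right)} = \sqrt{- \frac{363079}{3} + \left(144 - 9 \left(- \frac{1}{65}\right)^{2}\right)} = \sqrt{- \frac{363079}{3} + \left(144 - \frac{9}{4225}\right)} = \sqrt{- \frac{363079}{3} + \frac{608391}{4225}} = \sqrt{- \frac{1532183602}{12675}} = \frac{i \sqrt{4596550806}}{195} \approx 347.68 i$)
$\frac{1}{X} = \frac{1}{\frac{1}{195} i \sqrt{4596550806}} = - \frac{65 i \sqrt{4596550806}}{1532183602}$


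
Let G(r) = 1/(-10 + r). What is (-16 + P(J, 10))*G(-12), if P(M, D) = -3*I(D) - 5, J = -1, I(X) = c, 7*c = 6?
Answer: 15/14 ≈ 1.0714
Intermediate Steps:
c = 6/7 (c = (⅐)*6 = 6/7 ≈ 0.85714)
I(X) = 6/7
P(M, D) = -53/7 (P(M, D) = -3*6/7 - 5 = -18/7 - 5 = -53/7)
(-16 + P(J, 10))*G(-12) = (-16 - 53/7)/(-10 - 12) = -165/7/(-22) = -165/7*(-1/22) = 15/14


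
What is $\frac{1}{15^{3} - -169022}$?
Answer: $\frac{1}{172397} \approx 5.8006 \cdot 10^{-6}$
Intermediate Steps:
$\frac{1}{15^{3} - -169022} = \frac{1}{3375 + 169022} = \frac{1}{172397}$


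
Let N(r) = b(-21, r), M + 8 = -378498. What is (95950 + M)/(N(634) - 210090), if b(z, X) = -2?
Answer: 70639/52523 ≈ 1.3449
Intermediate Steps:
M = -378506 (M = -8 - 378498 = -378506)
N(r) = -2
(95950 + M)/(N(634) - 210090) = (95950 - 378506)/(-2 - 210090) = -282556/(-210092) = -282556*(-1/210092) = 70639/52523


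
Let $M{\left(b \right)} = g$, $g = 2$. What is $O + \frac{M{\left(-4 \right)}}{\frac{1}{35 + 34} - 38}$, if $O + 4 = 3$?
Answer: $- \frac{2759}{2621} \approx -1.0527$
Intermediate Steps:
$O = -1$ ($O = -4 + 3 = -1$)
$M{\left(b \right)} = 2$
$O + \frac{M{\left(-4 \right)}}{\frac{1}{35 + 34} - 38} = -1 + \frac{2}{\frac{1}{35 + 34} - 38} = -1 + \frac{2}{\frac{1}{69} - 38} = -1 + \frac{2}{- \frac{2621}{69}} = -1 + 2 \left(- \frac{69}{2621}\right) = -1 - \frac{138}{2621} = - \frac{2759}{2621}$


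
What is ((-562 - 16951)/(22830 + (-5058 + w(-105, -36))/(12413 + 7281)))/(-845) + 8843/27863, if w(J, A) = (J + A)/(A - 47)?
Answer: 279646818153706483/878613025252764945 ≈ 0.31828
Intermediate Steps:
w(J, A) = (A + J)/(-47 + A)
((-562 - 16951)/(22830 + (-5058 + w(-105, -36))/(12413 + 7281)))/(-845) + 8843/27863 = ((-562 - 16951)/(22830 + (-5058 + (-36 - 105)/(-47 - 36))/(12413 + 7281)))/(-845) + 8843/27863 = -17513/(22830 + (-5058 - 141/(-83))/19694)*(-1/845) + 8843*(1/27863) = -17513/(22830 + (-5058 - 1/83*(-141))*(1/19694))*(-1/845) + 8843/27863 = -17513/(22830 + (-5058 + 141/83)*(1/19694))*(-1/845) + 8843/27863 = -17513/(22830 - 419673/83*1/19694)*(-1/845) + 8843/27863 = -17513/(22830 - 419673/1634602)*(-1/845) + 8843/27863 = -17513/37317543987/1634602*(-1/845) + 8843/27863 = -17513*1634602/37317543987*(-1/845) + 8843/27863 = -28626784826/37317543987*(-1/845) + 8843/27863 = 28626784826/31533324669015 + 8843/27863 = 279646818153706483/878613025252764945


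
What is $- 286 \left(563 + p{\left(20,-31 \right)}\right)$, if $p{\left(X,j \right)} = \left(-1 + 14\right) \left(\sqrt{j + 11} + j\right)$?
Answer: $-45760 - 7436 i \sqrt{5} \approx -45760.0 - 16627.0 i$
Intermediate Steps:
$p{\left(X,j \right)} = 13 j + 13 \sqrt{11 + j}$ ($p{\left(X,j \right)} = 13 \left(\sqrt{11 + j} + j\right) = 13 \left(j + \sqrt{11 + j}\right) = 13 j + 13 \sqrt{11 + j}$)
$- 286 \left(563 + p{\left(20,-31 \right)}\right) = - 286 \left(563 + \left(13 \left(-31\right) + 13 \sqrt{11 - 31}\right)\right) = - 286 \left(563 - \left(403 - 13 \sqrt{-20}\right)\right) = - 286 \left(563 - \left(403 - 13 \cdot 2 i \sqrt{5}\right)\right) = - 286 \left(563 - \left(403 - 26 i \sqrt{5}\right)\right) = - 286 \left(160 + 26 i \sqrt{5}\right) = -45760 - 7436 i \sqrt{5}$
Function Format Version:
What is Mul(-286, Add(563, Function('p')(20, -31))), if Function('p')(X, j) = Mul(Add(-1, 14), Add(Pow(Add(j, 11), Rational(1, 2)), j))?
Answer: Add(-45760, Mul(-7436, I, Pow(5, Rational(1, 2)))) ≈ Add(-45760., Mul(-16627., I))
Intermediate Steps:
Function('p')(X, j) = Add(Mul(13, j), Mul(13, Pow(Add(11, j), Rational(1, 2)))) (Function('p')(X, j) = Mul(13, Add(Pow(Add(11, j), Rational(1, 2)), j)) = Mul(13, Add(j, Pow(Add(11, j), Rational(1, 2)))) = Add(Mul(13, j), Mul(13, Pow(Add(11, j), Rational(1, 2)))))
Mul(-286, Add(563, Function('p')(20, -31))) = Mul(-286, Add(563, Add(Mul(13, -31), Mul(13, Pow(Add(11, -31), Rational(1, 2)))))) = Mul(-286, Add(563, Add(-403, Mul(13, Pow(-20, Rational(1, 2)))))) = Mul(-286, Add(563, Add(-403, Mul(13, Mul(2, I, Pow(5, Rational(1, 2))))))) = Mul(-286, Add(563, Add(-403, Mul(26, I, Pow(5, Rational(1, 2)))))) = Mul(-286, Add(160, Mul(26, I, Pow(5, Rational(1, 2))))) = Add(-45760, Mul(-7436, I, Pow(5, Rational(1, 2))))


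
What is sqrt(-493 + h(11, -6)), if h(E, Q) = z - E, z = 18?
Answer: 9*I*sqrt(6) ≈ 22.045*I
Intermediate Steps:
h(E, Q) = 18 - E
sqrt(-493 + h(11, -6)) = sqrt(-493 + (18 - 1*11)) = sqrt(-493 + (18 - 11)) = sqrt(-493 + 7) = sqrt(-486) = 9*I*sqrt(6)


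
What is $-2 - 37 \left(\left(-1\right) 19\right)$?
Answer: $701$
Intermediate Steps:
$-2 - 37 \left(\left(-1\right) 19\right) = -2 - -703 = -2 + 703 = 701$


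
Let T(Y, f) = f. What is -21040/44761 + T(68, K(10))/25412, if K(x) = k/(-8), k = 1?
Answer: -4277392601/9099732256 ≈ -0.47006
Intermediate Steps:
K(x) = -⅛ (K(x) = 1/(-8) = 1*(-⅛) = -⅛)
-21040/44761 + T(68, K(10))/25412 = -21040/44761 - ⅛/25412 = -21040*1/44761 - ⅛*1/25412 = -21040/44761 - 1/203296 = -4277392601/9099732256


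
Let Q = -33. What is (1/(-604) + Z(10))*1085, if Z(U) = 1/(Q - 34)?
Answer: -728035/40468 ≈ -17.990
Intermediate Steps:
Z(U) = -1/67 (Z(U) = 1/(-33 - 34) = 1/(-67) = -1/67)
(1/(-604) + Z(10))*1085 = (1/(-604) - 1/67)*1085 = (-1/604 - 1/67)*1085 = -671/40468*1085 = -728035/40468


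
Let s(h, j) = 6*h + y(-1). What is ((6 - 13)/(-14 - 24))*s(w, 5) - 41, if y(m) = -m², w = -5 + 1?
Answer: -1733/38 ≈ -45.605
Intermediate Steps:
w = -4
s(h, j) = -1 + 6*h (s(h, j) = 6*h - 1*(-1)² = 6*h - 1*1 = 6*h - 1 = -1 + 6*h)
((6 - 13)/(-14 - 24))*s(w, 5) - 41 = ((6 - 13)/(-14 - 24))*(-1 + 6*(-4)) - 41 = (-7/(-38))*(-1 - 24) - 41 = -7*(-1/38)*(-25) - 41 = (7/38)*(-25) - 41 = -175/38 - 41 = -1733/38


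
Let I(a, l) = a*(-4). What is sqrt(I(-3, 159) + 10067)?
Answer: sqrt(10079) ≈ 100.39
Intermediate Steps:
I(a, l) = -4*a
sqrt(I(-3, 159) + 10067) = sqrt(-4*(-3) + 10067) = sqrt(12 + 10067) = sqrt(10079)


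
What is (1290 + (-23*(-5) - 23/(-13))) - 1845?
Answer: -5697/13 ≈ -438.23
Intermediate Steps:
(1290 + (-23*(-5) - 23/(-13))) - 1845 = (1290 + (115 - 23*(-1/13))) - 1845 = (1290 + (115 + 23/13)) - 1845 = (1290 + 1518/13) - 1845 = 18288/13 - 1845 = -5697/13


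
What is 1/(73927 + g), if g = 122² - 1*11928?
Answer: 1/76883 ≈ 1.3007e-5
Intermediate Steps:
g = 2956 (g = 14884 - 11928 = 2956)
1/(73927 + g) = 1/(73927 + 2956) = 1/76883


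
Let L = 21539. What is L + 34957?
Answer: 56496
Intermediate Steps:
L + 34957 = 21539 + 34957 = 56496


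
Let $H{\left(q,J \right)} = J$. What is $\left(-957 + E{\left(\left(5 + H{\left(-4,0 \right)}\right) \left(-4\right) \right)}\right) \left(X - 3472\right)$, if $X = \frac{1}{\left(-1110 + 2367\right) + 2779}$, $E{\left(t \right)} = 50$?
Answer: $\frac{12709782837}{4036} \approx 3.1491 \cdot 10^{6}$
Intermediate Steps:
$X = \frac{1}{4036}$ ($X = \frac{1}{1257 + 2779} = \frac{1}{4036} \approx 0.00024777$)
$\left(-957 + E{\left(\left(5 + H{\left(-4,0 \right)}\right) \left(-4\right) \right)}\right) \left(X - 3472\right) = \left(-957 + 50\right) \left(\frac{1}{4036} - 3472\right) = \left(-907\right) \left(- \frac{14012991}{4036}\right) = \frac{12709782837}{4036}$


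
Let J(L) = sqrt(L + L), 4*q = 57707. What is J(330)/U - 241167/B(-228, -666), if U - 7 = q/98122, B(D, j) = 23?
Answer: -241167/23 + 784976*sqrt(165)/2805123 ≈ -10482.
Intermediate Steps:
q = 57707/4 (q = (1/4)*57707 = 57707/4 ≈ 14427.)
U = 2805123/392488 (U = 7 + (57707/4)/98122 = 7 + (57707/4)*(1/98122) = 7 + 57707/392488 = 2805123/392488 ≈ 7.1470)
J(L) = sqrt(2)*sqrt(L) (J(L) = sqrt(2*L) = sqrt(2)*sqrt(L))
J(330)/U - 241167/B(-228, -666) = (sqrt(2)*sqrt(330))/(2805123/392488) - 241167/23 = (2*sqrt(165))*(392488/2805123) - 241167*1/23 = 784976*sqrt(165)/2805123 - 241167/23 = -241167/23 + 784976*sqrt(165)/2805123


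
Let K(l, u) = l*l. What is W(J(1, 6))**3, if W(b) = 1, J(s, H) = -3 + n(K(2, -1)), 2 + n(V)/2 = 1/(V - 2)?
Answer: 1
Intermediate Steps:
K(l, u) = l**2
n(V) = -4 + 2/(-2 + V) (n(V) = -4 + 2/(V - 2) = -4 + 2/(-2 + V))
J(s, H) = -6 (J(s, H) = -3 + 2*(5 - 2*2**2)/(-2 + 2**2) = -3 + 2*(5 - 2*4)/(-2 + 4) = -3 + 2*(5 - 8)/2 = -3 + 2*(1/2)*(-3) = -3 - 3 = -6)
W(J(1, 6))**3 = 1**3 = 1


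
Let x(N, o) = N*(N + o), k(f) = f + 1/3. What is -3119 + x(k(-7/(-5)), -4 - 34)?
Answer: -715919/225 ≈ -3181.9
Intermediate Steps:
k(f) = 1/3 + f (k(f) = f + 1/3 = 1/3 + f)
-3119 + x(k(-7/(-5)), -4 - 34) = -3119 + (1/3 - 7/(-5))*((1/3 - 7/(-5)) + (-4 - 34)) = -3119 + (1/3 - 7*(-1/5))*((1/3 - 7*(-1/5)) - 38) = -3119 + (1/3 + 7/5)*((1/3 + 7/5) - 38) = -3119 + 26*(26/15 - 38)/15 = -3119 + (26/15)*(-544/15) = -3119 - 14144/225 = -715919/225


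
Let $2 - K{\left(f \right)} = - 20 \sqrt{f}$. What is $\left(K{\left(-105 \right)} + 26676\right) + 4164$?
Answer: $30842 + 20 i \sqrt{105} \approx 30842.0 + 204.94 i$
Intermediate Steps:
$K{\left(f \right)} = 2 + 20 \sqrt{f}$ ($K{\left(f \right)} = 2 - - 20 \sqrt{f} = 2 + 20 \sqrt{f}$)
$\left(K{\left(-105 \right)} + 26676\right) + 4164 = \left(\left(2 + 20 \sqrt{-105}\right) + 26676\right) + 4164 = \left(\left(2 + 20 i \sqrt{105}\right) + 26676\right) + 4164 = \left(26678 + 20 i \sqrt{105}\right) + 4164 = 30842 + 20 i \sqrt{105}$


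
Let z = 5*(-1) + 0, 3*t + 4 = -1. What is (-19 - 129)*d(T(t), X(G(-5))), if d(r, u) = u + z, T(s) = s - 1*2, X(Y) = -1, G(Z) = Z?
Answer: 888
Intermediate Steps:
t = -5/3 (t = -4/3 + (1/3)*(-1) = -4/3 - 1/3 = -5/3 ≈ -1.6667)
T(s) = -2 + s (T(s) = s - 2 = -2 + s)
z = -5 (z = -5 + 0 = -5)
d(r, u) = -5 + u (d(r, u) = u - 5 = -5 + u)
(-19 - 129)*d(T(t), X(G(-5))) = (-19 - 129)*(-5 - 1) = -148*(-6) = 888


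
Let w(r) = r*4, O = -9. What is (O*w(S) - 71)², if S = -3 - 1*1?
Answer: 5329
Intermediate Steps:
S = -4 (S = -3 - 1 = -4)
w(r) = 4*r
(O*w(S) - 71)² = (-36*(-4) - 71)² = (-9*(-16) - 71)² = (144 - 71)² = 73² = 5329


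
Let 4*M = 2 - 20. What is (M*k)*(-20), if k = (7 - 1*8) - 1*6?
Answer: -630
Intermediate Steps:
k = -7 (k = (7 - 8) - 6 = -1 - 6 = -7)
M = -9/2 (M = (2 - 20)/4 = (¼)*(-18) = -9/2 ≈ -4.5000)
(M*k)*(-20) = -9/2*(-7)*(-20) = (63/2)*(-20) = -630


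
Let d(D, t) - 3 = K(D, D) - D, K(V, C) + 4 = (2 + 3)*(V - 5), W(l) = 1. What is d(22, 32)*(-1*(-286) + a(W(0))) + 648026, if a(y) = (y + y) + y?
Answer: 665944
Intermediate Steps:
K(V, C) = -29 + 5*V (K(V, C) = -4 + (2 + 3)*(V - 5) = -4 + 5*(-5 + V) = -4 + (-25 + 5*V) = -29 + 5*V)
a(y) = 3*y (a(y) = 2*y + y = 3*y)
d(D, t) = -26 + 4*D (d(D, t) = 3 + ((-29 + 5*D) - D) = 3 + (-29 + 4*D) = -26 + 4*D)
d(22, 32)*(-1*(-286) + a(W(0))) + 648026 = (-26 + 4*22)*(-1*(-286) + 3*1) + 648026 = (-26 + 88)*(286 + 3) + 648026 = 62*289 + 648026 = 17918 + 648026 = 665944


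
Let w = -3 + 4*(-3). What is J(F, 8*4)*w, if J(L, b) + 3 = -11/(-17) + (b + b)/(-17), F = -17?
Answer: 1560/17 ≈ 91.765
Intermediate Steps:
J(L, b) = -40/17 - 2*b/17 (J(L, b) = -3 + (-11/(-17) + (b + b)/(-17)) = -3 + (-11*(-1/17) + (2*b)*(-1/17)) = -3 + (11/17 - 2*b/17) = -40/17 - 2*b/17)
w = -15 (w = -3 - 12 = -15)
J(F, 8*4)*w = (-40/17 - 16*4/17)*(-15) = (-40/17 - 2/17*32)*(-15) = (-40/17 - 64/17)*(-15) = -104/17*(-15) = 1560/17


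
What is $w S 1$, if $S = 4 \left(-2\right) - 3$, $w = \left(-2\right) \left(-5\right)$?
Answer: $-110$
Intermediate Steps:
$w = 10$
$S = -11$ ($S = -8 - 3 = -11$)
$w S 1 = 10 \left(-11\right) 1 = \left(-110\right) 1 = -110$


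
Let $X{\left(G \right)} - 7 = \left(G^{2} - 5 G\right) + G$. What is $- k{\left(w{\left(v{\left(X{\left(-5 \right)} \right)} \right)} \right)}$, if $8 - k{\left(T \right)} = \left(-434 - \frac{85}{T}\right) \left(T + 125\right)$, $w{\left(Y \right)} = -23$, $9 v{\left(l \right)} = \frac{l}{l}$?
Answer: $- \frac{1009678}{23} \approx -43899.0$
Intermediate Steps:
$X{\left(G \right)} = 7 + G^{2} - 4 G$ ($X{\left(G \right)} = 7 + \left(\left(G^{2} - 5 G\right) + G\right) = 7 + \left(G^{2} - 4 G\right) = 7 + G^{2} - 4 G$)
$v{\left(l \right)} = \frac{1}{9}$ ($v{\left(l \right)} = \frac{l \frac{1}{l}}{9} = \frac{1}{9} \cdot 1 = \frac{1}{9}$)
$k{\left(T \right)} = 8 - \left(-434 - \frac{85}{T}\right) \left(125 + T\right)$ ($k{\left(T \right)} = 8 - \left(-434 - \frac{85}{T}\right) \left(T + 125\right) = 8 - \left(-434 - \frac{85}{T}\right) \left(125 + T\right)$)
$- k{\left(w{\left(v{\left(X{\left(-5 \right)} \right)} \right)} \right)} = - (54343 + 434 \left(-23\right) + \frac{10625}{-23}) = - (54343 - 9982 + 10625 \left(- \frac{1}{23}\right)) = - (54343 - 9982 - \frac{10625}{23}) = \left(-1\right) \frac{1009678}{23} = - \frac{1009678}{23}$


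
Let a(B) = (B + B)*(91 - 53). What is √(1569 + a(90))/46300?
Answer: √8409/46300 ≈ 0.0019806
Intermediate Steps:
a(B) = 76*B (a(B) = (2*B)*38 = 76*B)
√(1569 + a(90))/46300 = √(1569 + 76*90)/46300 = √(1569 + 6840)*(1/46300) = √8409*(1/46300) = √8409/46300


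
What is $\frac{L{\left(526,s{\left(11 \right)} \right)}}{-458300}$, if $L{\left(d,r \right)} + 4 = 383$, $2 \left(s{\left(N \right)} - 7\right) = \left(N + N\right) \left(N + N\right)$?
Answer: $- \frac{379}{458300} \approx -0.00082697$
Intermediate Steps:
$s{\left(N \right)} = 7 + 2 N^{2}$ ($s{\left(N \right)} = 7 + \frac{\left(N + N\right) \left(N + N\right)}{2} = 7 + \frac{2 N 2 N}{2} = 7 + \frac{4 N^{2}}{2} = 7 + 2 N^{2}$)
$L{\left(d,r \right)} = 379$ ($L{\left(d,r \right)} = -4 + 383 = 379$)
$\frac{L{\left(526,s{\left(11 \right)} \right)}}{-458300} = \frac{379}{-458300} = 379 \left(- \frac{1}{458300}\right) = - \frac{379}{458300}$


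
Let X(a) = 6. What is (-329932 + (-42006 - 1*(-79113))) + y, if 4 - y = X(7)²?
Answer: -292857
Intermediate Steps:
y = -32 (y = 4 - 1*6² = 4 - 1*36 = 4 - 36 = -32)
(-329932 + (-42006 - 1*(-79113))) + y = (-329932 + (-42006 - 1*(-79113))) - 32 = (-329932 + (-42006 + 79113)) - 32 = (-329932 + 37107) - 32 = -292825 - 32 = -292857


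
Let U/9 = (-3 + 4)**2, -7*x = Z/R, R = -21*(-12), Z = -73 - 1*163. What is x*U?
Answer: 59/49 ≈ 1.2041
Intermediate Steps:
Z = -236 (Z = -73 - 163 = -236)
R = 252
x = 59/441 (x = -(-236)/(7*252) = -1/7*(-59/63) = 59/441 ≈ 0.13379)
U = 9 (U = 9*(-3 + 4)**2 = 9*1**2 = 9*1 = 9)
x*U = (59/441)*9 = 59/49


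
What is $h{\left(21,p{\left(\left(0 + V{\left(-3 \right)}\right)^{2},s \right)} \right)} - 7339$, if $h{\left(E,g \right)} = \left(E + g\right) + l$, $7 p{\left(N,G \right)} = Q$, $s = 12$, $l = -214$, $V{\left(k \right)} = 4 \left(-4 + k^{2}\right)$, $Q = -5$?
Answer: $- \frac{52729}{7} \approx -7532.7$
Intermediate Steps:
$V{\left(k \right)} = -16 + 4 k^{2}$
$p{\left(N,G \right)} = - \frac{5}{7}$ ($p{\left(N,G \right)} = \frac{1}{7} \left(-5\right) = - \frac{5}{7}$)
$h{\left(E,g \right)} = -214 + E + g$ ($h{\left(E,g \right)} = \left(E + g\right) - 214 = -214 + E + g$)
$h{\left(21,p{\left(\left(0 + V{\left(-3 \right)}\right)^{2},s \right)} \right)} - 7339 = \left(-214 + 21 - \frac{5}{7}\right) - 7339 = - \frac{1356}{7} - 7339 = - \frac{52729}{7}$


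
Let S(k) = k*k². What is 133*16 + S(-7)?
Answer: 1785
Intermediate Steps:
S(k) = k³
133*16 + S(-7) = 133*16 + (-7)³ = 2128 - 343 = 1785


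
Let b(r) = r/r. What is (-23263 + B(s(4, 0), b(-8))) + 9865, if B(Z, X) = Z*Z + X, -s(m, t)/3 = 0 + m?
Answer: -13253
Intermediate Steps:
s(m, t) = -3*m (s(m, t) = -3*(0 + m) = -3*m)
b(r) = 1
B(Z, X) = X + Z**2 (B(Z, X) = Z**2 + X = X + Z**2)
(-23263 + B(s(4, 0), b(-8))) + 9865 = (-23263 + (1 + (-3*4)**2)) + 9865 = (-23263 + (1 + (-12)**2)) + 9865 = (-23263 + (1 + 144)) + 9865 = (-23263 + 145) + 9865 = -23118 + 9865 = -13253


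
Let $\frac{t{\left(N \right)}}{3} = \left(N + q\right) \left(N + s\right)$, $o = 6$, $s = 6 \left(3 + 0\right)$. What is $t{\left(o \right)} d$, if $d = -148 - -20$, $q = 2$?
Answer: $-73728$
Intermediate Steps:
$s = 18$ ($s = 6 \cdot 3 = 18$)
$d = -128$ ($d = -148 + 20 = -128$)
$t{\left(N \right)} = 3 \left(2 + N\right) \left(18 + N\right)$ ($t{\left(N \right)} = 3 \left(N + 2\right) \left(N + 18\right) = 3 \left(2 + N\right) \left(18 + N\right)$)
$t{\left(o \right)} d = \left(108 + 3 \cdot 6^{2} + 60 \cdot 6\right) \left(-128\right) = \left(108 + 3 \cdot 36 + 360\right) \left(-128\right) = \left(108 + 108 + 360\right) \left(-128\right) = 576 \left(-128\right) = -73728$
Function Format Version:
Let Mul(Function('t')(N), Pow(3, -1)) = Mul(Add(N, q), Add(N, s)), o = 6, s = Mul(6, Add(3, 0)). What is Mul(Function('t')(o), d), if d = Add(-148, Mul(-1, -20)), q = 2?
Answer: -73728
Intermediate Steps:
s = 18 (s = Mul(6, 3) = 18)
d = -128 (d = Add(-148, 20) = -128)
Function('t')(N) = Mul(3, Add(2, N), Add(18, N)) (Function('t')(N) = Mul(3, Mul(Add(N, 2), Add(N, 18))) = Mul(3, Mul(Add(2, N), Add(18, N))) = Mul(3, Add(2, N), Add(18, N)))
Mul(Function('t')(o), d) = Mul(Add(108, Mul(3, Pow(6, 2)), Mul(60, 6)), -128) = Mul(Add(108, Mul(3, 36), 360), -128) = Mul(Add(108, 108, 360), -128) = Mul(576, -128) = -73728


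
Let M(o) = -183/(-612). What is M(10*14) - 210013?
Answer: -42842591/204 ≈ -2.1001e+5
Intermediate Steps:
M(o) = 61/204 (M(o) = -183*(-1/612) = 61/204)
M(10*14) - 210013 = 61/204 - 210013 = -42842591/204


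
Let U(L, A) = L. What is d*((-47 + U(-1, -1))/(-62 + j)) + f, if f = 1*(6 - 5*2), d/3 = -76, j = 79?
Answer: 10876/17 ≈ 639.76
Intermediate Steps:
d = -228 (d = 3*(-76) = -228)
f = -4 (f = 1*(6 - 10) = 1*(-4) = -4)
d*((-47 + U(-1, -1))/(-62 + j)) + f = -228*(-47 - 1)/(-62 + 79) - 4 = -(-10944)/17 - 4 = -228*(-48/17) - 4 = 10944/17 - 4 = 10876/17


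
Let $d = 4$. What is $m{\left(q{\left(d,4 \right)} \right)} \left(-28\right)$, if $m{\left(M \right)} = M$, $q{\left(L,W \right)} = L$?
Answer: $-112$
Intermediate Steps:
$m{\left(q{\left(d,4 \right)} \right)} \left(-28\right) = 4 \left(-28\right) = -112$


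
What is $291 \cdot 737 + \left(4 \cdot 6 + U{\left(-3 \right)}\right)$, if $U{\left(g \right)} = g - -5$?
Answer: $214493$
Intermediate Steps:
$U{\left(g \right)} = 5 + g$ ($U{\left(g \right)} = g + 5 = 5 + g$)
$291 \cdot 737 + \left(4 \cdot 6 + U{\left(-3 \right)}\right) = 291 \cdot 737 + \left(4 \cdot 6 + \left(5 - 3\right)\right) = 214467 + \left(24 + 2\right) = 214467 + 26 = 214493$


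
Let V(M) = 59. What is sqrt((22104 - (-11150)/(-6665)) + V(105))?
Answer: sqrt(39378218317)/1333 ≈ 148.87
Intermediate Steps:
sqrt((22104 - (-11150)/(-6665)) + V(105)) = sqrt((22104 - (-11150)/(-6665)) + 59) = sqrt((22104 - (-11150)*(-1)/6665) + 59) = sqrt((22104 - 1*2230/1333) + 59) = sqrt((22104 - 2230/1333) + 59) = sqrt(29462402/1333 + 59) = sqrt(29541049/1333) = sqrt(39378218317)/1333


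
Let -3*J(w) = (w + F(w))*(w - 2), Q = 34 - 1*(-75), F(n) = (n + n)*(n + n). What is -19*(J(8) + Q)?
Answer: 7961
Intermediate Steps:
F(n) = 4*n**2 (F(n) = (2*n)*(2*n) = 4*n**2)
Q = 109 (Q = 34 + 75 = 109)
J(w) = -(-2 + w)*(w + 4*w**2)/3 (J(w) = -(w + 4*w**2)*(w - 2)/3 = -(w + 4*w**2)*(-2 + w)/3 = -(-2 + w)*(w + 4*w**2)/3)
-19*(J(8) + Q) = -19*((1/3)*8*(2 - 4*8**2 + 7*8) + 109) = -19*((1/3)*8*(2 - 4*64 + 56) + 109) = -19*((1/3)*8*(2 - 256 + 56) + 109) = -19*((1/3)*8*(-198) + 109) = -19*(-528 + 109) = -19*(-419) = 7961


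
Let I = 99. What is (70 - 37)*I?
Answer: 3267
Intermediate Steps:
(70 - 37)*I = (70 - 37)*99 = 33*99 = 3267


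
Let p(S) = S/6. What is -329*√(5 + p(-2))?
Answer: -329*√42/3 ≈ -710.72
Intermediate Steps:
p(S) = S/6 (p(S) = S*(⅙) = S/6)
-329*√(5 + p(-2)) = -329*√(5 + (⅙)*(-2)) = -329*√(5 - ⅓) = -329*√42/3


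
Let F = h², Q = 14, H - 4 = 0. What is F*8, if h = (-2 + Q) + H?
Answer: 2048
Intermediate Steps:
H = 4 (H = 4 + 0 = 4)
h = 16 (h = (-2 + 14) + 4 = 12 + 4 = 16)
F = 256 (F = 16² = 256)
F*8 = 256*8 = 2048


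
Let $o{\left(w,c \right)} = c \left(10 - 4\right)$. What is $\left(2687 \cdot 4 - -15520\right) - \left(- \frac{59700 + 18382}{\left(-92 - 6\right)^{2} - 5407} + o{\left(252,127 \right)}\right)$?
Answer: $\frac{107126764}{4197} \approx 25525.0$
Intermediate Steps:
$o{\left(w,c \right)} = 6 c$ ($o{\left(w,c \right)} = c 6 = 6 c$)
$\left(2687 \cdot 4 - -15520\right) - \left(- \frac{59700 + 18382}{\left(-92 - 6\right)^{2} - 5407} + o{\left(252,127 \right)}\right) = \left(2687 \cdot 4 - -15520\right) - \left(762 - \frac{59700 + 18382}{\left(-92 - 6\right)^{2} - 5407}\right) = \left(10748 + 15520\right) + \left(\frac{78082}{\left(-98\right)^{2} - 5407} - 762\right) = 26268 - \left(762 - \frac{78082}{9604 - 5407}\right) = 26268 - \left(762 - \frac{78082}{4197}\right) = 26268 + \left(78082 \cdot \frac{1}{4197} - 762\right) = 26268 + \left(\frac{78082}{4197} - 762\right) = 26268 - \frac{3120032}{4197} = \frac{107126764}{4197}$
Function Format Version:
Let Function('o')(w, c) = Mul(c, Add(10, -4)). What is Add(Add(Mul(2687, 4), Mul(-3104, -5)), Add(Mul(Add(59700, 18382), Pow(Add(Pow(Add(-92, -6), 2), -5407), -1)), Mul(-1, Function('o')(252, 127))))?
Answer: Rational(107126764, 4197) ≈ 25525.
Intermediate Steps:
Function('o')(w, c) = Mul(6, c) (Function('o')(w, c) = Mul(c, 6) = Mul(6, c))
Add(Add(Mul(2687, 4), Mul(-3104, -5)), Add(Mul(Add(59700, 18382), Pow(Add(Pow(Add(-92, -6), 2), -5407), -1)), Mul(-1, Function('o')(252, 127)))) = Add(Add(Mul(2687, 4), Mul(-3104, -5)), Add(Mul(Add(59700, 18382), Pow(Add(Pow(Add(-92, -6), 2), -5407), -1)), Mul(-1, Mul(6, 127)))) = Add(Add(10748, 15520), Add(Mul(78082, Pow(Add(Pow(-98, 2), -5407), -1)), Mul(-1, 762))) = Add(26268, Add(Mul(78082, Pow(Add(9604, -5407), -1)), -762)) = Add(26268, Add(Mul(78082, Pow(4197, -1)), -762)) = Add(26268, Add(Mul(78082, Rational(1, 4197)), -762)) = Add(26268, Add(Rational(78082, 4197), -762)) = Add(26268, Rational(-3120032, 4197)) = Rational(107126764, 4197)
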